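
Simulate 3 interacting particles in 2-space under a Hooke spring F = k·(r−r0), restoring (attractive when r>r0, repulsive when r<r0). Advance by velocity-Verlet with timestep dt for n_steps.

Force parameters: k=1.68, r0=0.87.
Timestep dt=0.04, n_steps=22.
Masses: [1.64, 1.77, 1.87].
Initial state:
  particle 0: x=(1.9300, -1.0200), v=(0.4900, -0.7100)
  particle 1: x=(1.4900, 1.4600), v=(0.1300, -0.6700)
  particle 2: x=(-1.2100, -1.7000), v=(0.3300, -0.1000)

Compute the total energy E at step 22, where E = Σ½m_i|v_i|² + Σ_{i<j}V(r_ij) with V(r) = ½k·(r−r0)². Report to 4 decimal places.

17.0829

step 0: x0=(1.9300, -1.0200) x1=(1.4900, 1.4600) x2=(-1.2100, -1.7000)
step 1: x0=(1.9475, -1.0475) x1=(1.4938, 1.4301) x2=(-1.1936, -1.7018)
step 2: x0=(1.9607, -1.0731) x1=(1.4948, 1.3939) x2=(-1.1709, -1.6995)
step 3: x0=(1.9698, -1.0968) x1=(1.4931, 1.3516) x2=(-1.1419, -1.6929)
step 4: x0=(1.9746, -1.1186) x1=(1.4888, 1.3033) x2=(-1.1067, -1.6823)
step 5: x0=(1.9752, -1.1385) x1=(1.4818, 1.2490) x2=(-1.0653, -1.6678)
step 6: x0=(1.9717, -1.1565) x1=(1.4723, 1.1890) x2=(-1.0180, -1.6495)
step 7: x0=(1.9643, -1.1726) x1=(1.4604, 1.1234) x2=(-0.9649, -1.6275)
step 8: x0=(1.9529, -1.1869) x1=(1.4462, 1.0524) x2=(-0.9061, -1.6020)
step 9: x0=(1.9377, -1.1994) x1=(1.4298, 0.9763) x2=(-0.8419, -1.5733)
step 10: x0=(1.9189, -1.2101) x1=(1.4112, 0.8952) x2=(-0.7726, -1.5414)
step 11: x0=(1.8966, -1.2191) x1=(1.3907, 0.8095) x2=(-0.6983, -1.5067)
step 12: x0=(1.8709, -1.2265) x1=(1.3683, 0.7195) x2=(-0.6193, -1.4693)
step 13: x0=(1.8422, -1.2324) x1=(1.3443, 0.6255) x2=(-0.5360, -1.4294)
step 14: x0=(1.8105, -1.2368) x1=(1.3187, 0.5278) x2=(-0.4486, -1.3873)
step 15: x0=(1.7761, -1.2398) x1=(1.2917, 0.4267) x2=(-0.3576, -1.3433)
step 16: x0=(1.7392, -1.2416) x1=(1.2634, 0.3226) x2=(-0.2632, -1.2975)
step 17: x0=(1.7001, -1.2422) x1=(1.2341, 0.2160) x2=(-0.1659, -1.2503)
step 18: x0=(1.6591, -1.2418) x1=(1.2039, 0.1071) x2=(-0.0660, -1.2018)
step 19: x0=(1.6163, -1.2405) x1=(1.1729, -0.0037) x2=(0.0361, -1.1525)
step 20: x0=(1.5722, -1.2384) x1=(1.1414, -0.1158) x2=(0.1400, -1.1024)
step 21: x0=(1.5269, -1.2358) x1=(1.1095, -0.2290) x2=(0.2452, -1.0518)
step 22: x0=(1.4808, -1.2327) x1=(1.0773, -0.3429) x2=(0.3514, -1.0010)
step 0 velocities: v0=(0.4900, -0.7100) v1=(0.1300, -0.6700) v2=(0.3300, -0.1000)
step 0: KE=1.1336, PE=15.9662, E=17.0998
step 22 velocities: v0=(-1.1591, 0.0802) v1=(-0.8047, -2.8497) v2=(2.6610, 1.2702)
step 22: KE=16.9959, PE=0.0870, E=17.0829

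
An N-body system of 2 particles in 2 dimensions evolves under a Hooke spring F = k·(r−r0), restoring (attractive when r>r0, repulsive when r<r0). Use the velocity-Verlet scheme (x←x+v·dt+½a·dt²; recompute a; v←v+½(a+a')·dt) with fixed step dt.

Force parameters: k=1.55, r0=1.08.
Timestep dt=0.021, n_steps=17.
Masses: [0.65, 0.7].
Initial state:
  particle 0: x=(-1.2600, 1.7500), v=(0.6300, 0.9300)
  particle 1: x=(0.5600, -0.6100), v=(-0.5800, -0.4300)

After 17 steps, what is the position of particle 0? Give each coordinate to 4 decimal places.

step 0: x0=(-1.2600, 1.7500) x1=(0.5600, -0.6100)
step 1: x0=(-1.2462, 1.7687) x1=(0.5473, -0.6183)
step 2: x0=(-1.2311, 1.7859) x1=(0.5334, -0.6251)
step 3: x0=(-1.2149, 1.8014) x1=(0.5184, -0.6304)
step 4: x0=(-1.1975, 1.8153) x1=(0.5024, -0.6342)
step 5: x0=(-1.1790, 1.8275) x1=(0.4853, -0.6365)
step 6: x0=(-1.1593, 1.8381) x1=(0.4671, -0.6372)
step 7: x0=(-1.1386, 1.8471) x1=(0.4480, -0.6364)
step 8: x0=(-1.1168, 1.8543) x1=(0.4279, -0.6340)
step 9: x0=(-1.0940, 1.8600) x1=(0.4068, -0.6302)
step 10: x0=(-1.0702, 1.8640) x1=(0.3848, -0.6248)
step 11: x0=(-1.0454, 1.8663) x1=(0.3619, -0.6178)
step 12: x0=(-1.0197, 1.8670) x1=(0.3381, -0.6094)
step 13: x0=(-0.9932, 1.8661) x1=(0.3136, -0.5995)
step 14: x0=(-0.9657, 1.8637) x1=(0.2882, -0.5881)
step 15: x0=(-0.9375, 1.8596) x1=(0.2621, -0.5752)
step 16: x0=(-0.9086, 1.8541) x1=(0.2353, -0.5609)
step 17: x0=(-0.8789, 1.8470) x1=(0.2079, -0.5452)

(-0.8789, 1.8470)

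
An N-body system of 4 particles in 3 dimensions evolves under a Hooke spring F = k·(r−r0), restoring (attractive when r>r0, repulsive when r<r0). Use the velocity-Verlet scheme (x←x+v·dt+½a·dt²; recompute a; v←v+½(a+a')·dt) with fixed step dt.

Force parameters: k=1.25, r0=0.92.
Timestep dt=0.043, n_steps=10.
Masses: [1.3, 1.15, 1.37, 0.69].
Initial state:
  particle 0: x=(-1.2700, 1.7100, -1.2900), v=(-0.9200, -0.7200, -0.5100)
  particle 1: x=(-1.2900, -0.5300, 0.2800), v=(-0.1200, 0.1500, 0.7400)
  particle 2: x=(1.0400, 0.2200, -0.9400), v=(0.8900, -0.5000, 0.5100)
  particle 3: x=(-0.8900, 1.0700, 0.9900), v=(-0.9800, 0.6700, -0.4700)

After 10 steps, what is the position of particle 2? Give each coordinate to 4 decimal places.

step 0: x0=(-1.2700, 1.7100, -1.2900) x1=(-1.2900, -0.5300, 0.2800) x2=(1.0400, 0.2200, -0.9400) x3=(-0.8900, 1.0700, 0.9900)
step 1: x0=(-1.3080, 1.6765, -1.3095) x1=(-1.2934, -0.5208, 0.3103) x2=(1.0746, 0.1994, -0.9165) x3=(-0.9307, 1.0972, 0.9647)
step 2: x0=(-1.3427, 1.6380, -1.3242) x1=(-1.2933, -0.5061, 0.3374) x2=(1.1014, 0.1807, -0.8899) x3=(-0.9681, 1.1209, 0.9293)
step 3: x0=(-1.3740, 1.5946, -1.3340) x1=(-1.2897, -0.4860, 0.3613) x2=(1.1204, 0.1640, -0.8603) x3=(-1.0021, 1.1409, 0.8842)
step 4: x0=(-1.4017, 1.5466, -1.3389) x1=(-1.2827, -0.4609, 0.3818) x2=(1.1313, 0.1493, -0.8278) x3=(-1.0324, 1.1570, 0.8299)
step 5: x0=(-1.4259, 1.4942, -1.3388) x1=(-1.2724, -0.4307, 0.3988) x2=(1.1341, 0.1368, -0.7927) x3=(-1.0589, 1.1691, 0.7668)
step 6: x0=(-1.4463, 1.4375, -1.3340) x1=(-1.2589, -0.3959, 0.4122) x2=(1.1287, 0.1263, -0.7551) x3=(-1.0814, 1.1771, 0.6956)
step 7: x0=(-1.4631, 1.3769, -1.3244) x1=(-1.2424, -0.3567, 0.4222) x2=(1.1151, 0.1180, -0.7152) x3=(-1.0998, 1.1810, 0.6168)
step 8: x0=(-1.4761, 1.3127, -1.3104) x1=(-1.2229, -0.3134, 0.4286) x2=(1.0935, 0.1119, -0.6732) x3=(-1.1141, 1.1807, 0.5314)
step 9: x0=(-1.4853, 1.2451, -1.2919) x1=(-1.2006, -0.2664, 0.4315) x2=(1.0638, 0.1078, -0.6294) x3=(-1.1243, 1.1763, 0.4399)
step 10: x0=(-1.4909, 1.1744, -1.2694) x1=(-1.1757, -0.2161, 0.4309) x2=(1.0264, 0.1059, -0.5841) x3=(-1.1303, 1.1679, 0.3433)

(1.0264, 0.1059, -0.5841)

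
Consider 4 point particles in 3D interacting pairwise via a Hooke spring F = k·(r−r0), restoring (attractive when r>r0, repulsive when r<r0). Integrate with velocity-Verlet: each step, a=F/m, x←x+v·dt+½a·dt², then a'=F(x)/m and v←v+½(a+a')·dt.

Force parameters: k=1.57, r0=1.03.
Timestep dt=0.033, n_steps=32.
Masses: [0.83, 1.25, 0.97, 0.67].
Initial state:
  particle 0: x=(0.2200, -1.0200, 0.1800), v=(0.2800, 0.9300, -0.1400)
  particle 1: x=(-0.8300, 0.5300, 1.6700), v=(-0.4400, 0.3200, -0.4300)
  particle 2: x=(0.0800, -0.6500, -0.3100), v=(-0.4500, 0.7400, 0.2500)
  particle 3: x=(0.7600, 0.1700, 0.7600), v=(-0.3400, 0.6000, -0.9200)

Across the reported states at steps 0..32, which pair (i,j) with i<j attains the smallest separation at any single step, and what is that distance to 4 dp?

pair (1,2), distance 0.3000

step 0: x0=(0.2200, -1.0200, 0.1800) x1=(-0.8300, 0.5300, 1.6700) x2=(0.0800, -0.6500, -0.3100) x3=(0.7600, 0.1700, 0.7600)
step 1: x0=(0.2289, -0.9883, 0.1767) x1=(-0.8433, 0.5394, 1.6542) x2=(0.0648, -0.6245, -0.3007) x3=(0.7474, 0.1892, 0.7295)
step 2: x0=(0.2370, -0.9547, 0.1762) x1=(-0.8540, 0.5464, 1.6351) x2=(0.0488, -0.5970, -0.2894) x3=(0.7321, 0.2075, 0.6989)
step 3: x0=(0.2444, -0.9192, 0.1782) x1=(-0.8622, 0.5512, 1.6127) x2=(0.0321, -0.5675, -0.2762) x3=(0.7142, 0.2248, 0.6684)
step 4: x0=(0.2510, -0.8820, 0.1827) x1=(-0.8679, 0.5538, 1.5873) x2=(0.0145, -0.5361, -0.2613) x3=(0.6937, 0.2412, 0.6379)
step 5: x0=(0.2568, -0.8432, 0.1897) x1=(-0.8711, 0.5543, 1.5588) x2=(-0.0039, -0.5029, -0.2446) x3=(0.6708, 0.2570, 0.6078)
step 6: x0=(0.2619, -0.8029, 0.1989) x1=(-0.8720, 0.5528, 1.5274) x2=(-0.0232, -0.4679, -0.2264) x3=(0.6456, 0.2721, 0.5780)
step 7: x0=(0.2663, -0.7612, 0.2103) x1=(-0.8704, 0.5494, 1.4931) x2=(-0.0434, -0.4313, -0.2068) x3=(0.6182, 0.2868, 0.5488)
step 8: x0=(0.2700, -0.7184, 0.2238) x1=(-0.8667, 0.5442, 1.4562) x2=(-0.0646, -0.3933, -0.1860) x3=(0.5889, 0.3012, 0.5201)
step 9: x0=(0.2730, -0.6746, 0.2391) x1=(-0.8607, 0.5374, 1.4168) x2=(-0.0867, -0.3538, -0.1640) x3=(0.5578, 0.3155, 0.4922)
step 10: x0=(0.2753, -0.6299, 0.2562) x1=(-0.8528, 0.5290, 1.3751) x2=(-0.1097, -0.3132, -0.1410) x3=(0.5250, 0.3297, 0.4650)
step 11: x0=(0.2769, -0.5844, 0.2749) x1=(-0.8429, 0.5192, 1.3312) x2=(-0.1337, -0.2714, -0.1172) x3=(0.4908, 0.3440, 0.4386)
step 12: x0=(0.2780, -0.5385, 0.2950) x1=(-0.8312, 0.5083, 1.2854) x2=(-0.1586, -0.2288, -0.0927) x3=(0.4555, 0.3587, 0.4131)
step 13: x0=(0.2786, -0.4922, 0.3165) x1=(-0.8179, 0.4962, 1.2378) x2=(-0.1845, -0.1853, -0.0676) x3=(0.4191, 0.3738, 0.3884)
step 14: x0=(0.2787, -0.4456, 0.3391) x1=(-0.8032, 0.4832, 1.1888) x2=(-0.2113, -0.1413, -0.0422) x3=(0.3819, 0.3896, 0.3645)
step 15: x0=(0.2784, -0.3991, 0.3627) x1=(-0.7872, 0.4694, 1.1384) x2=(-0.2390, -0.0967, -0.0165) x3=(0.3442, 0.4061, 0.3414)
step 16: x0=(0.2778, -0.3527, 0.3873) x1=(-0.7701, 0.4549, 1.0869) x2=(-0.2676, -0.0519, 0.0093) x3=(0.3061, 0.4234, 0.3190)
step 17: x0=(0.2769, -0.3065, 0.4126) x1=(-0.7520, 0.4400, 1.0347) x2=(-0.2971, -0.0069, 0.0350) x3=(0.2678, 0.4418, 0.2972)
step 18: x0=(0.2760, -0.2607, 0.4387) x1=(-0.7333, 0.4247, 0.9818) x2=(-0.3274, 0.0381, 0.0606) x3=(0.2295, 0.4612, 0.2759)
step 19: x0=(0.2750, -0.2153, 0.4655) x1=(-0.7140, 0.4092, 0.9286) x2=(-0.3584, 0.0831, 0.0858) x3=(0.1914, 0.4818, 0.2548)
step 20: x0=(0.2741, -0.1705, 0.4928) x1=(-0.6944, 0.3936, 0.8752) x2=(-0.3903, 0.1278, 0.1107) x3=(0.1537, 0.5036, 0.2340)
step 21: x0=(0.2733, -0.1262, 0.5207) x1=(-0.6747, 0.3779, 0.8220) x2=(-0.4228, 0.1722, 0.1350) x3=(0.1165, 0.5265, 0.2130)
step 22: x0=(0.2729, -0.0825, 0.5490) x1=(-0.6550, 0.3623, 0.7690) x2=(-0.4560, 0.2163, 0.1586) x3=(0.0800, 0.5507, 0.1919)
step 23: x0=(0.2728, -0.0394, 0.5777) x1=(-0.6355, 0.3467, 0.7166) x2=(-0.4898, 0.2599, 0.1815) x3=(0.0443, 0.5760, 0.1703)
step 24: x0=(0.2732, 0.0031, 0.6068) x1=(-0.6164, 0.3313, 0.6650) x2=(-0.5241, 0.3031, 0.2035) x3=(0.0096, 0.6025, 0.1482)
step 25: x0=(0.2740, 0.0452, 0.6362) x1=(-0.5977, 0.3158, 0.6142) x2=(-0.5591, 0.3459, 0.2245) x3=(-0.0241, 0.6300, 0.1254)
step 26: x0=(0.2752, 0.0870, 0.6660) x1=(-0.5794, 0.3002, 0.5644) x2=(-0.5947, 0.3885, 0.2446) x3=(-0.0566, 0.6587, 0.1018)
step 27: x0=(0.2770, 0.1284, 0.6960) x1=(-0.5615, 0.2842, 0.5158) x2=(-0.6309, 0.4311, 0.2635) x3=(-0.0880, 0.6883, 0.0773)
step 28: x0=(0.2791, 0.1696, 0.7262) x1=(-0.5438, 0.2677, 0.4681) x2=(-0.6681, 0.4741, 0.2817) x3=(-0.1182, 0.7189, 0.0519)
step 29: x0=(0.2814, 0.2107, 0.7566) x1=(-0.5261, 0.2502, 0.4213) x2=(-0.7063, 0.5176, 0.2993) x3=(-0.1472, 0.7504, 0.0256)
step 30: x0=(0.2839, 0.2519, 0.7871) x1=(-0.5084, 0.2317, 0.3748) x2=(-0.7454, 0.5618, 0.3168) x3=(-0.1751, 0.7828, -0.0016)
step 31: x0=(0.2864, 0.2931, 0.8175) x1=(-0.4905, 0.2123, 0.3286) x2=(-0.7855, 0.6066, 0.3346) x3=(-0.2019, 0.8160, -0.0294)
step 32: x0=(0.2887, 0.3345, 0.8478) x1=(-0.4724, 0.1919, 0.2825) x2=(-0.8263, 0.6519, 0.3527) x3=(-0.2277, 0.8498, -0.0578)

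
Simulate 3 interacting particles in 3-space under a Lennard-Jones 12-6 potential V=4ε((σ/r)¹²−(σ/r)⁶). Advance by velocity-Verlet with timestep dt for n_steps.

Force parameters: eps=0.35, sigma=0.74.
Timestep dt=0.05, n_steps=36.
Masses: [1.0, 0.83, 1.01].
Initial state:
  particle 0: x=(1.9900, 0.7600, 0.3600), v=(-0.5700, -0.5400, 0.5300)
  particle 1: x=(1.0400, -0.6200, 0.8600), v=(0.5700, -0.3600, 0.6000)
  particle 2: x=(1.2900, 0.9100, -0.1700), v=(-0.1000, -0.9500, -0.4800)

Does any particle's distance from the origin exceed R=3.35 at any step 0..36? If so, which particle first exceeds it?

step 0: x0=(1.9900, 0.7600, 0.3600) x1=(1.0400, -0.6200, 0.8600) x2=(1.2900, 0.9100, -0.1700)
step 1: x0=(1.9604, 0.7332, 0.3857) x1=(1.0685, -0.6379, 0.8900) x2=(1.2860, 0.8623, -0.1932)
step 2: x0=(1.9288, 0.7067, 0.4097) x1=(1.0971, -0.6558, 0.9199) x2=(1.2841, 0.8141, -0.2146)
step 3: x0=(1.8951, 0.6805, 0.4318) x1=(1.1257, -0.6735, 0.9497) x2=(1.2841, 0.7656, -0.2341)
step 4: x0=(1.8595, 0.6545, 0.4518) x1=(1.1545, -0.6910, 0.9795) x2=(1.2860, 0.7168, -0.2516)
step 5: x0=(1.8220, 0.6285, 0.4698) x1=(1.1832, -0.7084, 1.0092) x2=(1.2896, 0.6677, -0.2668)
step 6: x0=(1.7829, 0.6026, 0.4855) x1=(1.2121, -0.7256, 1.0388) x2=(1.2949, 0.6185, -0.2798)
step 7: x0=(1.7421, 0.5765, 0.4989) x1=(1.2410, -0.7426, 1.0683) x2=(1.3017, 0.5693, -0.2904)
step 8: x0=(1.7000, 0.5503, 0.5099) x1=(1.2700, -0.7594, 1.0977) x2=(1.3098, 0.5200, -0.2986)
step 9: x0=(1.6566, 0.5238, 0.5185) x1=(1.2990, -0.7760, 1.1270) x2=(1.3190, 0.4708, -0.3043)
step 10: x0=(1.6122, 0.4970, 0.5248) x1=(1.3282, -0.7923, 1.1561) x2=(1.3293, 0.4217, -0.3076)
step 11: x0=(1.5669, 0.4698, 0.5288) x1=(1.3573, -0.8083, 1.1850) x2=(1.3404, 0.3728, -0.3084)
step 12: x0=(1.5210, 0.4421, 0.5307) x1=(1.3866, -0.8240, 1.2138) x2=(1.3520, 0.3242, -0.3071)
step 13: x0=(1.4746, 0.4139, 0.5308) x1=(1.4158, -0.8395, 1.2424) x2=(1.3641, 0.2757, -0.3038)
step 14: x0=(1.4281, 0.3852, 0.5295) x1=(1.4451, -0.8546, 1.2709) x2=(1.3763, 0.2276, -0.2990)
step 15: x0=(1.3815, 0.3561, 0.5273) x1=(1.4743, -0.8695, 1.2991) x2=(1.3886, 0.1796, -0.2931)
step 16: x0=(1.3349, 0.3266, 0.5245) x1=(1.5035, -0.8841, 1.3271) x2=(1.4009, 0.1317, -0.2865)
step 17: x0=(1.2884, 0.2969, 0.5213) x1=(1.5327, -0.8984, 1.3550) x2=(1.4132, 0.0839, -0.2794)
step 18: x0=(1.2420, 0.2668, 0.5177) x1=(1.5619, -0.9125, 1.3826) x2=(1.4254, 0.0363, -0.2716)
step 19: x0=(1.1958, 0.2363, 0.5134) x1=(1.5910, -0.9264, 1.4101) x2=(1.4374, -0.0112, -0.2630)
step 20: x0=(1.1501, 0.2052, 0.5078) x1=(1.6200, -0.9401, 1.4374) x2=(1.4490, -0.0582, -0.2531)
step 21: x0=(1.1051, 0.1735, 0.5008) x1=(1.6490, -0.9536, 1.4646) x2=(1.4600, -0.1047, -0.2415)
step 22: x0=(1.0610, 0.1410, 0.4920) x1=(1.6779, -0.9670, 1.4916) x2=(1.4701, -0.1505, -0.2281)
step 23: x0=(1.0181, 0.1076, 0.4812) x1=(1.7068, -0.9803, 1.5185) x2=(1.4790, -0.1955, -0.2127)
step 24: x0=(0.9766, 0.0732, 0.4685) x1=(1.7355, -0.9935, 1.5453) x2=(1.4867, -0.2397, -0.1952)
step 25: x0=(0.9366, 0.0379, 0.4539) x1=(1.7643, -1.0066, 1.5720) x2=(1.4928, -0.2830, -0.1758)
step 26: x0=(0.8984, 0.0015, 0.4373) x1=(1.7930, -1.0196, 1.5986) x2=(1.4973, -0.3253, -0.1543)
step 27: x0=(0.8620, -0.0359, 0.4190) x1=(1.8217, -1.0326, 1.6251) x2=(1.4999, -0.3666, -0.1311)
step 28: x0=(0.8277, -0.0744, 0.3991) x1=(1.8503, -1.0455, 1.6515) x2=(1.5006, -0.4069, -0.1061)
step 29: x0=(0.7954, -0.1139, 0.3776) x1=(1.8789, -1.0584, 1.6778) x2=(1.4993, -0.4462, -0.0796)
step 30: x0=(0.7653, -0.1544, 0.3547) x1=(1.9074, -1.0713, 1.7041) x2=(1.4958, -0.4845, -0.0516)
step 31: x0=(0.7375, -0.1960, 0.3306) x1=(1.9359, -1.0841, 1.7303) x2=(1.4901, -0.5219, -0.0224)
step 32: x0=(0.7119, -0.2385, 0.3054) x1=(1.9644, -1.0969, 1.7564) x2=(1.4822, -0.5582, 0.0079)
step 33: x0=(0.6886, -0.2820, 0.2794) x1=(1.9929, -1.1097, 1.7825) x2=(1.4721, -0.5937, 0.0391)
step 34: x0=(0.6675, -0.3264, 0.2528) x1=(2.0213, -1.1224, 1.8085) x2=(1.4599, -0.6284, 0.0710)
step 35: x0=(0.6483, -0.3715, 0.2257) x1=(2.0498, -1.1352, 1.8345) x2=(1.4457, -0.6623, 0.1034)
step 36: x0=(0.6307, -0.4172, 0.1983) x1=(2.0782, -1.1479, 1.8604) x2=(1.4300, -0.6956, 0.1360)

no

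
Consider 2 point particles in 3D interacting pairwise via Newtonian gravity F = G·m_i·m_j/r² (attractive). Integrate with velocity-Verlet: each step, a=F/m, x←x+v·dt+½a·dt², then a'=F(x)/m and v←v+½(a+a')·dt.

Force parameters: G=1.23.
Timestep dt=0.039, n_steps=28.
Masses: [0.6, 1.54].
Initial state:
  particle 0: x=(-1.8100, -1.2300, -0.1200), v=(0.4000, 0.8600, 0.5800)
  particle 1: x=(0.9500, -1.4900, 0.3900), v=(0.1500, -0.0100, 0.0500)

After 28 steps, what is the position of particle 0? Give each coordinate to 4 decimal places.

(-1.2266, -0.3235, 0.5302)

step 0: x0=(-1.8100, -1.2300, -0.1200) x1=(0.9500, -1.4900, 0.3900)
step 1: x0=(-1.7942, -1.1965, -0.0973) x1=(0.9558, -1.4904, 0.3919)
step 2: x0=(-1.7781, -1.1630, -0.0746) x1=(0.9614, -1.4908, 0.3938)
step 3: x0=(-1.7616, -1.1295, -0.0519) x1=(0.9669, -1.4911, 0.3957)
step 4: x0=(-1.7447, -1.0962, -0.0290) x1=(0.9723, -1.4914, 0.3976)
step 5: x0=(-1.7275, -1.0628, -0.0061) x1=(0.9775, -1.4917, 0.3994)
step 6: x0=(-1.7099, -1.0295, 0.0168) x1=(0.9826, -1.4920, 0.4013)
step 7: x0=(-1.6920, -0.9963, 0.0398) x1=(0.9875, -1.4923, 0.4031)
step 8: x0=(-1.6736, -0.9632, 0.0629) x1=(0.9923, -1.4925, 0.4049)
step 9: x0=(-1.6549, -0.9301, 0.0860) x1=(0.9969, -1.4928, 0.4066)
step 10: x0=(-1.6358, -0.8971, 0.1091) x1=(1.0014, -1.4929, 0.4084)
step 11: x0=(-1.6164, -0.8642, 0.1323) x1=(1.0058, -1.4931, 0.4101)
step 12: x0=(-1.5966, -0.8314, 0.1556) x1=(1.0100, -1.4932, 0.4118)
step 13: x0=(-1.5763, -0.7986, 0.1788) x1=(1.0140, -1.4933, 0.4135)
step 14: x0=(-1.5557, -0.7660, 0.2021) x1=(1.0179, -1.4933, 0.4152)
step 15: x0=(-1.5348, -0.7335, 0.2255) x1=(1.0217, -1.4933, 0.4169)
step 16: x0=(-1.5134, -0.7011, 0.2488) x1=(1.0253, -1.4932, 0.4185)
step 17: x0=(-1.4916, -0.6688, 0.2722) x1=(1.0287, -1.4931, 0.4202)
step 18: x0=(-1.4695, -0.6367, 0.2956) x1=(1.0320, -1.4930, 0.4218)
step 19: x0=(-1.4469, -0.6047, 0.3190) x1=(1.0352, -1.4928, 0.4234)
step 20: x0=(-1.4240, -0.5728, 0.3425) x1=(1.0382, -1.4925, 0.4251)
step 21: x0=(-1.4007, -0.5410, 0.3659) x1=(1.0410, -1.4922, 0.4267)
step 22: x0=(-1.3770, -0.5095, 0.3894) x1=(1.0437, -1.4918, 0.4283)
step 23: x0=(-1.3529, -0.4780, 0.4129) x1=(1.0463, -1.4914, 0.4299)
step 24: x0=(-1.3284, -0.4468, 0.4364) x1=(1.0486, -1.4909, 0.4315)
step 25: x0=(-1.3036, -0.4157, 0.4599) x1=(1.0509, -1.4903, 0.4332)
step 26: x0=(-1.2783, -0.3848, 0.4833) x1=(1.0530, -1.4897, 0.4348)
step 27: x0=(-1.2526, -0.3541, 0.5068) x1=(1.0549, -1.4890, 0.4364)
step 28: x0=(-1.2266, -0.3235, 0.5302) x1=(1.0567, -1.4882, 0.4380)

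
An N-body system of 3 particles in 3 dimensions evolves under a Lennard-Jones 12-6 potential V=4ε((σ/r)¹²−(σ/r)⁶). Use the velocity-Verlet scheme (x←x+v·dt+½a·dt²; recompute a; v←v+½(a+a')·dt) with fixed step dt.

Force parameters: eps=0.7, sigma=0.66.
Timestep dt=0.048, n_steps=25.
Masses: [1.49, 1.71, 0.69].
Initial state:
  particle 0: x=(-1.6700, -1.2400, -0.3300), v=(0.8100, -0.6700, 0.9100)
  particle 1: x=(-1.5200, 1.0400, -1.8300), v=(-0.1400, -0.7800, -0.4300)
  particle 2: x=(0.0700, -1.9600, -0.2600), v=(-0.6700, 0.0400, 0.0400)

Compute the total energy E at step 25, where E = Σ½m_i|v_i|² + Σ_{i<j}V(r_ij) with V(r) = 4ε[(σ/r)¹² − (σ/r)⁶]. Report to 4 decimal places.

step 0: x0=(-1.6700, -1.2400, -0.3300) x1=(-1.5200, 1.0400, -1.8300) x2=(0.0700, -1.9600, -0.2600)
step 1: x0=(-1.6311, -1.2722, -0.2863) x1=(-1.5267, 1.0026, -1.8506) x2=(0.0378, -1.9581, -0.2581)
step 2: x0=(-1.5922, -1.3043, -0.2426) x1=(-1.5334, 0.9651, -1.8713) x2=(0.0056, -1.9561, -0.2562)
step 3: x0=(-1.5532, -1.3365, -0.1990) x1=(-1.5402, 0.9277, -1.8919) x2=(-0.0268, -1.9541, -0.2542)
step 4: x0=(-1.5142, -1.3687, -0.1553) x1=(-1.5469, 0.8902, -1.9126) x2=(-0.0593, -1.9521, -0.2523)
step 5: x0=(-1.4751, -1.4010, -0.1116) x1=(-1.5536, 0.8528, -1.9332) x2=(-0.0919, -1.9499, -0.2504)
step 6: x0=(-1.4359, -1.4333, -0.0680) x1=(-1.5603, 0.8153, -1.9538) x2=(-0.1248, -1.9477, -0.2484)
step 7: x0=(-1.3965, -1.4656, -0.0243) x1=(-1.5670, 0.7779, -1.9745) x2=(-0.1581, -1.9453, -0.2464)
step 8: x0=(-1.3568, -1.4981, 0.0193) x1=(-1.5738, 0.7404, -1.9951) x2=(-0.1919, -1.9428, -0.2443)
step 9: x0=(-1.3168, -1.5307, 0.0628) x1=(-1.5805, 0.7030, -2.0157) x2=(-0.2264, -1.9399, -0.2420)
step 10: x0=(-1.2764, -1.5634, 0.1061) x1=(-1.5872, 0.6655, -2.0364) x2=(-0.2621, -1.9367, -0.2395)
step 11: x0=(-1.2352, -1.5965, 0.1493) x1=(-1.5939, 0.6281, -2.0570) x2=(-0.2993, -1.9328, -0.2364)
step 12: x0=(-1.1929, -1.6299, 0.1919) x1=(-1.6006, 0.5906, -2.0776) x2=(-0.3388, -1.9282, -0.2323)
step 13: x0=(-1.1491, -1.6639, 0.2339) x1=(-1.6074, 0.5532, -2.0983) x2=(-0.3816, -1.9223, -0.2266)
step 14: x0=(-1.1031, -1.6985, 0.2745) x1=(-1.6141, 0.5157, -2.1189) x2=(-0.4291, -1.9149, -0.2181)
step 15: x0=(-1.0543, -1.7341, 0.3130) x1=(-1.6208, 0.4783, -2.1395) x2=(-0.4827, -1.9056, -0.2051)
step 16: x0=(-1.0029, -1.7705, 0.3492) x1=(-1.6275, 0.4408, -2.1601) x2=(-0.5419, -1.8945, -0.1871)
step 17: x0=(-0.9544, -1.8061, 0.3888) x1=(-1.6342, 0.4034, -2.1808) x2=(-0.5949, -1.8851, -0.1763)
step 18: x0=(-0.9195, -1.8387, 0.4498) x1=(-1.6409, 0.3659, -2.2014) x2=(-0.6183, -1.8823, -0.2119)
step 19: x0=(-0.8855, -1.8711, 0.5128) x1=(-1.6477, 0.3285, -2.2220) x2=(-0.6399, -1.8797, -0.2517)
step 20: x0=(-0.8504, -1.9036, 0.5721) x1=(-1.6544, 0.2910, -2.2426) x2=(-0.6639, -1.8770, -0.2836)
step 21: x0=(-0.8145, -1.9360, 0.6281) x1=(-1.6611, 0.2535, -2.2633) x2=(-0.6896, -1.8745, -0.3082)
step 22: x0=(-0.7784, -1.9683, 0.6817) x1=(-1.6678, 0.2161, -2.2839) x2=(-0.7160, -1.8724, -0.3277)
step 23: x0=(-0.7421, -2.0004, 0.7336) x1=(-1.6745, 0.1786, -2.3045) x2=(-0.7425, -1.8706, -0.3436)
step 24: x0=(-0.7058, -2.0323, 0.7845) x1=(-1.6812, 0.1412, -2.3251) x2=(-0.7691, -1.8690, -0.3573)
step 25: x0=(-0.6695, -2.0642, 0.8346) x1=(-1.6880, 0.1037, -2.3458) x2=(-0.7956, -1.8677, -0.3693)
step 0 velocities: v0=(0.8100, -0.6700, 0.9100) v1=(-0.1400, -0.7800, -0.4300) v2=(-0.6700, 0.0400, 0.0400)
step 0: KE=2.2912, PE=-0.0058, E=2.2854
step 25 velocities: v0=(0.7547, -0.6627, 1.0396) v1=(-0.1399, -0.7804, -0.4296) v2=(-0.5507, 0.0253, -0.2407)
step 25: KE=2.3767, PE=-0.0668, E=2.3099

2.3099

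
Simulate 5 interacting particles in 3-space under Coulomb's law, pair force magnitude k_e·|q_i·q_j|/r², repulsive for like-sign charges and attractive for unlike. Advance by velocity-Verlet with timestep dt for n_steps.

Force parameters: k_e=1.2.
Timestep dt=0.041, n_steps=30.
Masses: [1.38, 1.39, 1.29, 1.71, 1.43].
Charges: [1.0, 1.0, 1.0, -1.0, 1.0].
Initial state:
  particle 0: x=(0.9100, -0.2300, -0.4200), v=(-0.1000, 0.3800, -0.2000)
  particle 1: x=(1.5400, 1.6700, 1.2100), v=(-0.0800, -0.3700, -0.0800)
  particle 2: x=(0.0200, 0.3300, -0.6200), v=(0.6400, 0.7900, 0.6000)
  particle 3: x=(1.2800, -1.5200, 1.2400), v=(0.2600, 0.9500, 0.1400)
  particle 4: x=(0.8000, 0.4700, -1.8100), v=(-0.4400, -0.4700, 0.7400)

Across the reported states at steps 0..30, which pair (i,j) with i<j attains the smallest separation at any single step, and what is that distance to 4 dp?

pair (0,2), distance 1.0214

step 0: x0=(0.9100, -0.2300, -0.4200) x1=(1.5400, 1.6700, 1.2100) x2=(0.0200, 0.3300, -0.6200) x3=(1.2800, -1.5200, 1.2400) x4=(0.8000, 0.4700, -1.8100)
step 1: x0=(0.9065, -0.2151, -0.4278) x1=(1.5368, 1.6549, 1.2069) x2=(0.0454, 0.3626, -0.5952) x3=(1.2906, -1.4808, 1.2456) x4=(0.7821, 0.4508, -1.7802)
step 2: x0=(0.9040, -0.2015, -0.4346) x1=(1.5338, 1.6400, 1.2042) x2=(0.0693, 0.3957, -0.5700) x3=(1.3011, -1.4413, 1.2507) x4=(0.7646, 0.4319, -1.7516)
step 3: x0=(0.9028, -0.1894, -0.4406) x1=(1.5310, 1.6252, 1.2020) x2=(0.0914, 0.4294, -0.5443) x3=(1.3115, -1.4013, 1.2556) x4=(0.7473, 0.4132, -1.7243)
step 4: x0=(0.9028, -0.1787, -0.4457) x1=(1.5284, 1.6106, 1.2001) x2=(0.1120, 0.4638, -0.5181) x3=(1.3217, -1.3609, 1.2600) x4=(0.7303, 0.3946, -1.6983)
step 5: x0=(0.9039, -0.1696, -0.4498) x1=(1.5260, 1.5962, 1.1987) x2=(0.1309, 0.4989, -0.4912) x3=(1.3319, -1.3201, 1.2640) x4=(0.7136, 0.3762, -1.6737)
step 6: x0=(0.9062, -0.1621, -0.4531) x1=(1.5238, 1.5819, 1.1977) x2=(0.1482, 0.5348, -0.4636) x3=(1.3419, -1.2788, 1.2677) x4=(0.6971, 0.3579, -1.6505)
step 7: x0=(0.9097, -0.1562, -0.4555) x1=(1.5219, 1.5677, 1.1972) x2=(0.1640, 0.5716, -0.4353) x3=(1.3518, -1.2371, 1.2709) x4=(0.6809, 0.3397, -1.6288)
step 8: x0=(0.9143, -0.1518, -0.4571) x1=(1.5202, 1.5537, 1.1972) x2=(0.1783, 0.6093, -0.4063) x3=(1.3615, -1.1950, 1.2737) x4=(0.6647, 0.3215, -1.6086)
step 9: x0=(0.9199, -0.1492, -0.4577) x1=(1.5187, 1.5399, 1.1976) x2=(0.1913, 0.6479, -0.3764) x3=(1.3711, -1.1524, 1.2761) x4=(0.6487, 0.3035, -1.5899)
step 10: x0=(0.9267, -0.1481, -0.4574) x1=(1.5175, 1.5262, 1.1986) x2=(0.2030, 0.6875, -0.3458) x3=(1.3806, -1.1094, 1.2781) x4=(0.6328, 0.2854, -1.5727)
step 11: x0=(0.9345, -0.1485, -0.4563) x1=(1.5166, 1.5126, 1.2001) x2=(0.2135, 0.7280, -0.3144) x3=(1.3899, -1.0659, 1.2796) x4=(0.6168, 0.2673, -1.5571)
step 12: x0=(0.9432, -0.1505, -0.4543) x1=(1.5159, 1.4992, 1.2021) x2=(0.2229, 0.7694, -0.2822) x3=(1.3990, -1.0220, 1.2807) x4=(0.6008, 0.2492, -1.5431)
step 13: x0=(0.9529, -0.1540, -0.4514) x1=(1.5156, 1.4859, 1.2046) x2=(0.2312, 0.8117, -0.2492) x3=(1.4080, -0.9776, 1.2813) x4=(0.5848, 0.2310, -1.5305)
step 14: x0=(0.9635, -0.1589, -0.4476) x1=(1.5155, 1.4727, 1.2077) x2=(0.2387, 0.8549, -0.2156) x3=(1.4168, -0.9326, 1.2814) x4=(0.5685, 0.2128, -1.5194)
step 15: x0=(0.9750, -0.1652, -0.4429) x1=(1.5158, 1.4595, 1.2113) x2=(0.2453, 0.8988, -0.1813) x3=(1.4255, -0.8872, 1.2810) x4=(0.5521, 0.1945, -1.5097)
step 16: x0=(0.9873, -0.1728, -0.4373) x1=(1.5164, 1.4465, 1.2156) x2=(0.2511, 0.9435, -0.1464) x3=(1.4339, -0.8414, 1.2802) x4=(0.5355, 0.1761, -1.5014)
step 17: x0=(1.0005, -0.1816, -0.4307) x1=(1.5173, 1.4335, 1.2204) x2=(0.2562, 0.9890, -0.1109) x3=(1.4422, -0.7950, 1.2788) x4=(0.5186, 0.1576, -1.4944)
step 18: x0=(1.0145, -0.1916, -0.4233) x1=(1.5187, 1.4206, 1.2258) x2=(0.2605, 1.0350, -0.0750) x3=(1.4503, -0.7481, 1.2769) x4=(0.5014, 0.1390, -1.4886)
step 19: x0=(1.0293, -0.2028, -0.4150) x1=(1.5204, 1.4076, 1.2319) x2=(0.2643, 1.0818, -0.0387) x3=(1.4582, -0.7006, 1.2745) x4=(0.4839, 0.1203, -1.4841)
step 20: x0=(1.0449, -0.2150, -0.4058) x1=(1.5225, 1.3947, 1.2385) x2=(0.2675, 1.1290, -0.0019) x3=(1.4659, -0.6527, 1.2715) x4=(0.4661, 0.1014, -1.4808)
step 21: x0=(1.0612, -0.2282, -0.3957) x1=(1.5250, 1.3817, 1.2458) x2=(0.2700, 1.1768, 0.0351) x3=(1.4733, -0.6042, 1.2679) x4=(0.4479, 0.0825, -1.4785)
step 22: x0=(1.0782, -0.2423, -0.3847) x1=(1.5279, 1.3687, 1.2537) x2=(0.2721, 1.2251, 0.0725) x3=(1.4806, -0.5551, 1.2638) x4=(0.4293, 0.0634, -1.4772)
step 23: x0=(1.0959, -0.2573, -0.3728) x1=(1.5313, 1.3555, 1.2623) x2=(0.2736, 1.2738, 0.1101) x3=(1.4876, -0.5055, 1.2590) x4=(0.4104, 0.0443, -1.4769)
step 24: x0=(1.1144, -0.2732, -0.3601) x1=(1.5351, 1.3422, 1.2714) x2=(0.2746, 1.3230, 0.1479) x3=(1.4944, -0.4553, 1.2537) x4=(0.3911, 0.0250, -1.4775)
step 25: x0=(1.1335, -0.2898, -0.3466) x1=(1.5394, 1.3286, 1.2813) x2=(0.2751, 1.3726, 0.1858) x3=(1.5009, -0.4046, 1.2477) x4=(0.3714, 0.0056, -1.4789)
step 26: x0=(1.1533, -0.3071, -0.3322) x1=(1.5442, 1.3149, 1.2917) x2=(0.2751, 1.4225, 0.2239) x3=(1.5072, -0.3532, 1.2411) x4=(0.3514, -0.0140, -1.4812)
step 27: x0=(1.1737, -0.3251, -0.3169) x1=(1.5495, 1.3008, 1.3028) x2=(0.2747, 1.4729, 0.2620) x3=(1.5133, -0.3013, 1.2339) x4=(0.3309, -0.0336, -1.4841)
step 28: x0=(1.1947, -0.3437, -0.3009) x1=(1.5552, 1.2863, 1.3145) x2=(0.2738, 1.5235, 0.3003) x3=(1.5191, -0.2487, 1.2260) x4=(0.3102, -0.0534, -1.4878)
step 29: x0=(1.2163, -0.3629, -0.2840) x1=(1.5614, 1.2714, 1.3267) x2=(0.2724, 1.5745, 0.3385) x3=(1.5246, -0.1955, 1.2175) x4=(0.2891, -0.0732, -1.4920)
step 30: x0=(1.2385, -0.3825, -0.2663) x1=(1.5681, 1.2559, 1.3396) x2=(0.2707, 1.6259, 0.3769) x3=(1.5299, -0.1416, 1.2083) x4=(0.2677, -0.0932, -1.4969)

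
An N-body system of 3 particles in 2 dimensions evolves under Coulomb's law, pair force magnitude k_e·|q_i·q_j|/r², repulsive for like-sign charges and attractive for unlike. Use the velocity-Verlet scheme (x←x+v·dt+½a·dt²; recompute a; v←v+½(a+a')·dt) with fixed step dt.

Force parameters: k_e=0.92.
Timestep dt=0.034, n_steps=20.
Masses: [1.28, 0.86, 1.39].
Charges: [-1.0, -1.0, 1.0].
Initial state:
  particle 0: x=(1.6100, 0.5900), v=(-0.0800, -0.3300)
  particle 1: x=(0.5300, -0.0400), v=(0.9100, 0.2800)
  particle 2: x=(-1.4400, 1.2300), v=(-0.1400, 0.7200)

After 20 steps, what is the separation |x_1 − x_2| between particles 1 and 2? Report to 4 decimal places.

2.9219

step 0: x0=(1.6100, 0.5900) x1=(0.5300, -0.0400) x2=(-1.4400, 1.2300)
step 1: x0=(1.6075, 0.5789) x1=(0.5605, -0.0306) x2=(-1.4447, 1.2544)
step 2: x0=(1.6053, 0.5681) x1=(0.5901, -0.0215) x2=(-1.4491, 1.2788)
step 3: x0=(1.6037, 0.5577) x1=(0.6187, -0.0128) x2=(-1.4534, 1.3030)
step 4: x0=(1.6024, 0.5476) x1=(0.6464, -0.0044) x2=(-1.4575, 1.3272)
step 5: x0=(1.6017, 0.5378) x1=(0.6730, 0.0035) x2=(-1.4615, 1.3513)
step 6: x0=(1.6016, 0.5285) x1=(0.6985, 0.0111) x2=(-1.4652, 1.3753)
step 7: x0=(1.6020, 0.5195) x1=(0.7228, 0.0181) x2=(-1.4688, 1.3992)
step 8: x0=(1.6031, 0.5110) x1=(0.7459, 0.0247) x2=(-1.4722, 1.4230)
step 9: x0=(1.6048, 0.5029) x1=(0.7678, 0.0307) x2=(-1.4754, 1.4468)
step 10: x0=(1.6072, 0.4952) x1=(0.7884, 0.0362) x2=(-1.4785, 1.4705)
step 11: x0=(1.6104, 0.4881) x1=(0.8076, 0.0411) x2=(-1.4814, 1.4941)
step 12: x0=(1.6144, 0.4815) x1=(0.8254, 0.0454) x2=(-1.4842, 1.5176)
step 13: x0=(1.6191, 0.4753) x1=(0.8417, 0.0490) x2=(-1.4868, 1.5410)
step 14: x0=(1.6248, 0.4697) x1=(0.8564, 0.0519) x2=(-1.4893, 1.5644)
step 15: x0=(1.6313, 0.4647) x1=(0.8697, 0.0542) x2=(-1.4916, 1.5877)
step 16: x0=(1.6387, 0.4602) x1=(0.8813, 0.0557) x2=(-1.4938, 1.6109)
step 17: x0=(1.6471, 0.4563) x1=(0.8914, 0.0566) x2=(-1.4958, 1.6341)
step 18: x0=(1.6564, 0.4529) x1=(0.8998, 0.0567) x2=(-1.4977, 1.6571)
step 19: x0=(1.6666, 0.4501) x1=(0.9066, 0.0561) x2=(-1.4994, 1.6801)
step 20: x0=(1.6777, 0.4478) x1=(0.9117, 0.0549) x2=(-1.5010, 1.7030)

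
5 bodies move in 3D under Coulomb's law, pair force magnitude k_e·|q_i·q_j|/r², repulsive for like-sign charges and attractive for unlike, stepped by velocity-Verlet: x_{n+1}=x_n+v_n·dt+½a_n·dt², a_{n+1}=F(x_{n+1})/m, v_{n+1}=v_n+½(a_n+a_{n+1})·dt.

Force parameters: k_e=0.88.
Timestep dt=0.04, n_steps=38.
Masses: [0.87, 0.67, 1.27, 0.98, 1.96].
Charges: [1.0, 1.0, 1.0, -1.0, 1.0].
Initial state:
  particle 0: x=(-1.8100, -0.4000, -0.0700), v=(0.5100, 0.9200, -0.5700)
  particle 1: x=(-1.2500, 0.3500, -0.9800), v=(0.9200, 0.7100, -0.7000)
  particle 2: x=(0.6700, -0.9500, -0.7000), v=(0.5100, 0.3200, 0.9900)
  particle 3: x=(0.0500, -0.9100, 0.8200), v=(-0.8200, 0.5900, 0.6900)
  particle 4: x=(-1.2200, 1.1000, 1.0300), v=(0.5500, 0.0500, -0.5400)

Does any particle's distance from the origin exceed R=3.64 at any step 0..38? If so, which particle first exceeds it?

no

step 0: x0=(-1.8100, -0.4000, -0.0700) x1=(-1.2500, 0.3500, -0.9800) x2=(0.6700, -0.9500, -0.7000) x3=(0.0500, -0.9100, 0.8200) x4=(-1.2200, 1.1000, 1.0300)
step 1: x0=(-1.7898, -0.3637, -0.0925) x1=(-1.2130, 0.3787, -1.0086) x2=(0.6905, -0.9373, -0.6602) x3=(0.0170, -0.8862, 0.8472) x4=(-1.1980, 1.1021, 1.0085)
step 2: x0=(-1.7701, -0.3282, -0.1143) x1=(-1.1757, 0.4080, -1.0382) x2=(0.7112, -0.9248, -0.6202) x3=(-0.0162, -0.8620, 0.8737) x4=(-1.1758, 1.1043, 0.9874)
step 3: x0=(-1.7509, -0.2937, -0.1356) x1=(-1.1379, 0.4379, -1.0690) x2=(0.7322, -0.9125, -0.5798) x3=(-0.0498, -0.8374, 0.8994) x4=(-1.1536, 1.1066, 0.9665)
step 4: x0=(-1.7321, -0.2600, -0.1563) x1=(-1.0998, 0.4683, -1.1008) x2=(0.7533, -0.9004, -0.5391) x3=(-0.0836, -0.8124, 0.9243) x4=(-1.1313, 1.1090, 0.9459)
step 5: x0=(-1.7138, -0.2272, -0.1763) x1=(-1.0613, 0.4993, -1.1338) x2=(0.7746, -0.8886, -0.4981) x3=(-0.1177, -0.7869, 0.9484) x4=(-1.1089, 1.1116, 0.9256)
step 6: x0=(-1.6960, -0.1952, -0.1958) x1=(-1.0225, 0.5308, -1.1678) x2=(0.7961, -0.8769, -0.4568) x3=(-0.1520, -0.7610, 0.9717) x4=(-1.0864, 1.1143, 0.9056)
step 7: x0=(-1.6787, -0.1641, -0.2148) x1=(-0.9832, 0.5629, -1.2029) x2=(0.8178, -0.8654, -0.4152) x3=(-0.1865, -0.7347, 0.9943) x4=(-1.0638, 1.1170, 0.8860)
step 8: x0=(-1.6619, -0.1339, -0.2332) x1=(-0.9436, 0.5954, -1.2391) x2=(0.8396, -0.8542, -0.3733) x3=(-0.2213, -0.7079, 1.0161) x4=(-1.0411, 1.1199, 0.8667)
step 9: x0=(-1.6456, -0.1044, -0.2512) x1=(-0.9037, 0.6284, -1.2762) x2=(0.8616, -0.8431, -0.3312) x3=(-0.2562, -0.6805, 1.0370) x4=(-1.0183, 1.1229, 0.8477)
step 10: x0=(-1.6299, -0.0757, -0.2686) x1=(-0.8634, 0.6619, -1.3144) x2=(0.8837, -0.8323, -0.2887) x3=(-0.2912, -0.6527, 1.0572) x4=(-0.9954, 1.1259, 0.8290)
step 11: x0=(-1.6146, -0.0479, -0.2856) x1=(-0.8228, 0.6958, -1.3536) x2=(0.9059, -0.8216, -0.2460) x3=(-0.3264, -0.6244, 1.0766) x4=(-0.9724, 1.1290, 0.8107)
step 12: x0=(-1.5998, -0.0207, -0.3022) x1=(-0.7818, 0.7301, -1.3937) x2=(0.9283, -0.8112, -0.2029) x3=(-0.3618, -0.5956, 1.0953) x4=(-0.9494, 1.1322, 0.7928)
step 13: x0=(-1.5856, 0.0057, -0.3183) x1=(-0.7405, 0.7648, -1.4348) x2=(0.9508, -0.8009, -0.1597) x3=(-0.3972, -0.5662, 1.1131) x4=(-0.9262, 1.1354, 0.7752)
step 14: x0=(-1.5718, 0.0313, -0.3341) x1=(-0.6989, 0.8000, -1.4768) x2=(0.9734, -0.7909, -0.1161) x3=(-0.4327, -0.5363, 1.1301) x4=(-0.9030, 1.1387, 0.7580)
step 15: x0=(-1.5586, 0.0562, -0.3494) x1=(-0.6570, 0.8355, -1.5197) x2=(0.9961, -0.7810, -0.0723) x3=(-0.4683, -0.5058, 1.1464) x4=(-0.8796, 1.1419, 0.7412)
step 16: x0=(-1.5459, 0.0805, -0.3645) x1=(-0.6149, 0.8714, -1.5634) x2=(1.0189, -0.7713, -0.0283) x3=(-0.5039, -0.4747, 1.1618) x4=(-0.8562, 1.1453, 0.7247)
step 17: x0=(-1.5337, 0.1040, -0.3792) x1=(-0.5724, 0.9076, -1.6080) x2=(1.0418, -0.7618, 0.0160) x3=(-0.5395, -0.4431, 1.1765) x4=(-0.8327, 1.1486, 0.7086)
step 18: x0=(-1.5220, 0.1269, -0.3936) x1=(-0.5297, 0.9441, -1.6534) x2=(1.0648, -0.7525, 0.0605) x3=(-0.5752, -0.4108, 1.1903) x4=(-0.8092, 1.1519, 0.6929)
step 19: x0=(-1.5108, 0.1492, -0.4077) x1=(-0.4867, 0.9810, -1.6995) x2=(1.0879, -0.7434, 0.1052) x3=(-0.6108, -0.3780, 1.2033) x4=(-0.7855, 1.1552, 0.6777)
step 20: x0=(-1.5001, 0.1708, -0.4216) x1=(-0.4435, 1.0181, -1.7465) x2=(1.1110, -0.7344, 0.1501) x3=(-0.6463, -0.3445, 1.2156) x4=(-0.7618, 1.1585, 0.6628)
step 21: x0=(-1.4899, 0.1918, -0.4351) x1=(-0.4000, 1.0556, -1.7941) x2=(1.1343, -0.7257, 0.1952) x3=(-0.6818, -0.3104, 1.2270) x4=(-0.7380, 1.1618, 0.6483)
step 22: x0=(-1.4803, 0.2122, -0.4485) x1=(-0.3563, 1.0934, -1.8425) x2=(1.1576, -0.7171, 0.2406) x3=(-0.7172, -0.2757, 1.2376) x4=(-0.7142, 1.1651, 0.6343)
step 23: x0=(-1.4711, 0.2320, -0.4616) x1=(-0.3124, 1.1314, -1.8915) x2=(1.1810, -0.7086, 0.2861) x3=(-0.7525, -0.2404, 1.2474) x4=(-0.6904, 1.1683, 0.6206)
step 24: x0=(-1.4625, 0.2513, -0.4745) x1=(-0.2682, 1.1696, -1.9412) x2=(1.2045, -0.7003, 0.3318) x3=(-0.7877, -0.2044, 1.2563) x4=(-0.6665, 1.1714, 0.6074)
step 25: x0=(-1.4544, 0.2700, -0.4873) x1=(-0.2239, 1.2082, -1.9915) x2=(1.2281, -0.6922, 0.3777) x3=(-0.8226, -0.1678, 1.2644) x4=(-0.6426, 1.1745, 0.5946)
step 26: x0=(-1.4468, 0.2881, -0.4998) x1=(-0.1793, 1.2469, -2.0424) x2=(1.2517, -0.6843, 0.4238) x3=(-0.8574, -0.1305, 1.2716) x4=(-0.6187, 1.1776, 0.5823)
step 27: x0=(-1.4398, 0.3058, -0.5121) x1=(-0.1346, 1.2860, -2.0938) x2=(1.2755, -0.6765, 0.4700) x3=(-0.8919, -0.0927, 1.2780) x4=(-0.5948, 1.1806, 0.5704)
step 28: x0=(-1.4333, 0.3229, -0.5243) x1=(-0.0896, 1.3252, -2.1459) x2=(1.2993, -0.6688, 0.5164) x3=(-0.9261, -0.0542, 1.2836) x4=(-0.5709, 1.1835, 0.5589)
step 29: x0=(-1.4273, 0.3396, -0.5363) x1=(-0.0445, 1.3646, -2.1984) x2=(1.3231, -0.6613, 0.5629) x3=(-0.9600, -0.0151, 1.2883) x4=(-0.5470, 1.1863, 0.5479)
step 30: x0=(-1.4218, 0.3558, -0.5482) x1=(0.0007, 1.4043, -2.2515) x2=(1.3471, -0.6540, 0.6097) x3=(-0.9937, 0.0246, 1.2921) x4=(-0.5232, 1.1891, 0.5373)
step 31: x0=(-1.4168, 0.3716, -0.5599) x1=(0.0462, 1.4441, -2.3050) x2=(1.3711, -0.6468, 0.6565) x3=(-1.0269, 0.0648, 1.2951) x4=(-0.4994, 1.1919, 0.5271)
step 32: x0=(-1.4124, 0.3869, -0.5715) x1=(0.0918, 1.4842, -2.3590) x2=(1.3952, -0.6397, 0.7035) x3=(-1.0598, 0.1056, 1.2972) x4=(-0.4757, 1.1945, 0.5174)
step 33: x0=(-1.4085, 0.4018, -0.5829) x1=(0.1375, 1.5244, -2.4135) x2=(1.4194, -0.6328, 0.7507) x3=(-1.0922, 0.1469, 1.2984) x4=(-0.4520, 1.1971, 0.5080)
step 34: x0=(-1.4052, 0.4164, -0.5942) x1=(0.1834, 1.5648, -2.4683) x2=(1.4437, -0.6260, 0.7980) x3=(-1.1242, 0.1887, 1.2988) x4=(-0.4285, 1.1997, 0.4992)
step 35: x0=(-1.4024, 0.4305, -0.6054) x1=(0.2294, 1.6054, -2.5236) x2=(1.4681, -0.6193, 0.8454) x3=(-1.1558, 0.2310, 1.2983) x4=(-0.4050, 1.2022, 0.4907)
step 36: x0=(-1.4001, 0.4443, -0.6164) x1=(0.2756, 1.6462, -2.5793) x2=(1.4925, -0.6128, 0.8929) x3=(-1.1868, 0.2738, 1.2970) x4=(-0.3817, 1.2047, 0.4826)
step 37: x0=(-1.3984, 0.4578, -0.6273) x1=(0.3219, 1.6871, -2.6354) x2=(1.5170, -0.6064, 0.9406) x3=(-1.2174, 0.3170, 1.2948) x4=(-0.3584, 1.2071, 0.4750)
step 38: x0=(-1.3971, 0.4709, -0.6381) x1=(0.3683, 1.7282, -2.6918) x2=(1.5416, -0.6001, 0.9885) x3=(-1.2474, 0.3605, 1.2918) x4=(-0.3353, 1.2096, 0.4677)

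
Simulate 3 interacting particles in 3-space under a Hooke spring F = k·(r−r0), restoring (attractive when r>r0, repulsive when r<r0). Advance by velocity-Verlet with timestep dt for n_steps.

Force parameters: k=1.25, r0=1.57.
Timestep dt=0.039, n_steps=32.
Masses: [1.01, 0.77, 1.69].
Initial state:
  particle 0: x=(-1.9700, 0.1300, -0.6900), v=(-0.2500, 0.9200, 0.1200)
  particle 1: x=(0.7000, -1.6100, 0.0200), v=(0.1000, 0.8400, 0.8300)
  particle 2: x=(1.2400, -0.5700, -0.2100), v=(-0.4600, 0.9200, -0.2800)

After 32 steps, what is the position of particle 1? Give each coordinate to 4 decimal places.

step 0: x0=(-1.9700, 0.1300, -0.6900) x1=(0.7000, -1.6100, 0.0200) x2=(1.2400, -0.5700, -0.2100)
step 1: x0=(-1.9769, 0.1647, -0.6847) x1=(0.7020, -1.5765, 0.0520) x2=(1.2212, -0.5337, -0.2211)
step 2: x0=(-1.9779, 0.1970, -0.6783) x1=(0.7001, -1.5416, 0.0833) x2=(1.2007, -0.4967, -0.2326)
step 3: x0=(-1.9732, 0.2269, -0.6707) x1=(0.6944, -1.5053, 0.1138) x2=(1.1785, -0.4589, -0.2444)
step 4: x0=(-1.9629, 0.2544, -0.6618) x1=(0.6849, -1.4675, 0.1436) x2=(1.1546, -0.4203, -0.2566)
step 5: x0=(-1.9469, 0.2796, -0.6518) x1=(0.6717, -1.4282, 0.1726) x2=(1.1291, -0.3810, -0.2692)
step 6: x0=(-1.9255, 0.3025, -0.6407) x1=(0.6549, -1.3875, 0.2009) x2=(1.1020, -0.3410, -0.2821)
step 7: x0=(-1.8988, 0.3232, -0.6284) x1=(0.6345, -1.3454, 0.2285) x2=(1.0734, -0.3003, -0.2954)
step 8: x0=(-1.8669, 0.3418, -0.6150) x1=(0.6106, -1.3019, 0.2553) x2=(1.0432, -0.2590, -0.3090)
step 9: x0=(-1.8302, 0.3582, -0.6005) x1=(0.5835, -1.2570, 0.2814) x2=(1.0116, -0.2170, -0.3230)
step 10: x0=(-1.7888, 0.3728, -0.5850) x1=(0.5533, -1.2107, 0.3068) x2=(0.9786, -0.1745, -0.3372)
step 11: x0=(-1.7430, 0.3854, -0.5684) x1=(0.5202, -1.1632, 0.3316) x2=(0.9444, -0.1315, -0.3517)
step 12: x0=(-1.6931, 0.3963, -0.5510) x1=(0.4842, -1.1144, 0.3556) x2=(0.9090, -0.0880, -0.3665)
step 13: x0=(-1.6394, 0.4056, -0.5326) x1=(0.4458, -1.0645, 0.3790) x2=(0.8724, -0.0440, -0.3815)
step 14: x0=(-1.5823, 0.4134, -0.5134) x1=(0.4050, -1.0135, 0.4017) x2=(0.8348, 0.0003, -0.3967)
step 15: x0=(-1.5220, 0.4199, -0.4934) x1=(0.3620, -0.9614, 0.4239) x2=(0.7964, 0.0450, -0.4121)
step 16: x0=(-1.4589, 0.4251, -0.4728) x1=(0.3172, -0.9084, 0.4455) x2=(0.7571, 0.0900, -0.4277)
step 17: x0=(-1.3934, 0.4293, -0.4515) x1=(0.2707, -0.8546, 0.4666) x2=(0.7172, 0.1352, -0.4434)
step 18: x0=(-1.3259, 0.4326, -0.4296) x1=(0.2228, -0.8001, 0.4872) x2=(0.6767, 0.1806, -0.4592)
step 19: x0=(-1.2567, 0.4351, -0.4073) x1=(0.1737, -0.7449, 0.5073) x2=(0.6357, 0.2262, -0.4751)
step 20: x0=(-1.1862, 0.4370, -0.3846) x1=(0.1237, -0.6892, 0.5272) x2=(0.5944, 0.2720, -0.4911)
step 21: x0=(-1.1149, 0.4385, -0.3616) x1=(0.0730, -0.6331, 0.5467) x2=(0.5529, 0.3178, -0.5071)
step 22: x0=(-1.0430, 0.4396, -0.3384) x1=(0.0218, -0.5767, 0.5661) x2=(0.5112, 0.3637, -0.5232)
step 23: x0=(-0.9710, 0.4406, -0.3150) x1=(-0.0297, -0.5202, 0.5853) x2=(0.4696, 0.4096, -0.5393)
step 24: x0=(-0.8991, 0.4415, -0.2915) x1=(-0.0813, -0.4637, 0.6045) x2=(0.4282, 0.4555, -0.5555)
step 25: x0=(-0.8276, 0.4425, -0.2680) x1=(-0.1328, -0.4072, 0.6238) x2=(0.3870, 0.5014, -0.5717)
step 26: x0=(-0.7569, 0.4436, -0.2445) x1=(-0.1841, -0.3510, 0.6433) x2=(0.3461, 0.5474, -0.5880)
step 27: x0=(-0.6871, 0.4450, -0.2211) x1=(-0.2351, -0.2950, 0.6632) x2=(0.3056, 0.5933, -0.6044)
step 28: x0=(-0.6184, 0.4466, -0.1979) x1=(-0.2858, -0.2395, 0.6835) x2=(0.2657, 0.6393, -0.6209)
step 29: x0=(-0.5509, 0.4484, -0.1747) x1=(-0.3361, -0.1844, 0.7043) x2=(0.2262, 0.6854, -0.6376)
step 30: x0=(-0.4845, 0.4504, -0.1517) x1=(-0.3860, -0.1298, 0.7258) x2=(0.1873, 0.7315, -0.6546)
step 31: x0=(-0.4192, 0.4526, -0.1287) x1=(-0.4357, -0.0757, 0.7481) x2=(0.1490, 0.7779, -0.6718)
step 32: x0=(-0.3548, 0.4548, -0.1058) x1=(-0.4853, -0.0221, 0.7712) x2=(0.1111, 0.8244, -0.6894)

(-0.4853, -0.0221, 0.7712)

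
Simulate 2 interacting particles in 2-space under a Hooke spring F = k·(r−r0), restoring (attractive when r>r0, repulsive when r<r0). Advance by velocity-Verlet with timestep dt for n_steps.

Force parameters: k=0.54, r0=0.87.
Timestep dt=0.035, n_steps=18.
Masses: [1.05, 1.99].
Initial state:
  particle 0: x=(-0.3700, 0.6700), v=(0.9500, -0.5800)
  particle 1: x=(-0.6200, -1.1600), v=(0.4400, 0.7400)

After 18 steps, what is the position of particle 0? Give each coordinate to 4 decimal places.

(0.2132, 0.2342)

step 0: x0=(-0.3700, 0.6700) x1=(-0.6200, -1.1600)
step 1: x0=(-0.3368, 0.6494) x1=(-0.6046, -1.1339)
step 2: x0=(-0.3037, 0.6282) x1=(-0.5891, -1.1076)
step 3: x0=(-0.2706, 0.6065) x1=(-0.5736, -1.0809)
step 4: x0=(-0.2377, 0.5842) x1=(-0.5580, -1.0540)
step 5: x0=(-0.2049, 0.5615) x1=(-0.5424, -1.0268)
step 6: x0=(-0.1721, 0.5382) x1=(-0.5267, -0.9993)
step 7: x0=(-0.1395, 0.5146) x1=(-0.5110, -0.9717)
step 8: x0=(-0.1069, 0.4905) x1=(-0.4952, -0.9438)
step 9: x0=(-0.0745, 0.4661) x1=(-0.4794, -0.9157)
step 10: x0=(-0.0422, 0.4413) x1=(-0.4635, -0.8874)
step 11: x0=(-0.0099, 0.4162) x1=(-0.4476, -0.8590)
step 12: x0=(0.0222, 0.3908) x1=(-0.4316, -0.8304)
step 13: x0=(0.0543, 0.3652) x1=(-0.4156, -0.8017)
step 14: x0=(0.0862, 0.3393) x1=(-0.3995, -0.7729)
step 15: x0=(0.1181, 0.3133) x1=(-0.3834, -0.7439)
step 16: x0=(0.1499, 0.2870) x1=(-0.3672, -0.7149)
step 17: x0=(0.1816, 0.2607) x1=(-0.3510, -0.6858)
step 18: x0=(0.2132, 0.2342) x1=(-0.3347, -0.6566)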